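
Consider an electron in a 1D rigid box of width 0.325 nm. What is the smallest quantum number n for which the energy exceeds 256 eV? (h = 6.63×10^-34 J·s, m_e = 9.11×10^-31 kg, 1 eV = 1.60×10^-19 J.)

E_1 = h²/(8m_eL²) = 5.710×10^-19 J = 3.569 eV.
Need n² > 256/3.569 = 71.73, i.e. n > 8.469.
The smallest integer satisfying this is n = 9.

n = 9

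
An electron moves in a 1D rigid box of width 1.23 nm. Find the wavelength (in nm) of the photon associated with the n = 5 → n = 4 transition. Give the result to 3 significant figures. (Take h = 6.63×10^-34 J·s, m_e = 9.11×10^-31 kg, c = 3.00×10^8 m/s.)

E_1 = h²/(8m_eL²) = 3.987×10^-20 J, so ΔE = (5² − 4²)E_1 = 3.588×10^-19 J.
λ = hc/ΔE = (6.63×10^-34·3.00×10^8)/3.588×10^-19 = 5.54×10^-7 m = 554 nm.

λ = 554 nm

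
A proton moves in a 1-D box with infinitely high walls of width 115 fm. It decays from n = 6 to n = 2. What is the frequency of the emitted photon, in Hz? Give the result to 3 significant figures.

E_1 = h²/(8m_pL²) = 2.480×10^-15 J and ΔE = (6² − 2²)E_1 = 7.936×10^-14 J.
f = ΔE/h = 7.936×10^-14/6.626×10^-34 = 1.20×10^20 Hz.

f = 1.20×10^20 Hz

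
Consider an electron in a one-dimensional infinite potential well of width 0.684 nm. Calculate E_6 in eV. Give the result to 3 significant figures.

For an infinite well E_n = n²h²/(8m_eL²), so E_1 = h²/(8m_eL²) = (6.626×10^-34)²/(8·9.109×10^-31·(6.84×10^-10 m)²) = 1.288×10^-19 J.
Then E_6 = 6²·E_1 = 36·1.288×10^-19 J = 4.637×10^-18 J.
Converting, E_6 = 4.637×10^-18 J / (1.602×10^-19 J/eV) = 28.9 eV.

E_6 = 28.9 eV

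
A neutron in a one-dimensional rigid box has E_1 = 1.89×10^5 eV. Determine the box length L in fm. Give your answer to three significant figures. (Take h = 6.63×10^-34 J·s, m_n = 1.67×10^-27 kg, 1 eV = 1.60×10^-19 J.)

From E_n = n²h²/(8m_nL²), L = n·h/√(8m_nE_n).
E_1 = 1.89×10^5 eV = 3.024×10^-14 J, so L = 1·6.63×10^-34/√(8·1.67×10^-27·3.024×10^-14) = 3.30×10^-14 m = 33.0 fm.

L = 33.0 fm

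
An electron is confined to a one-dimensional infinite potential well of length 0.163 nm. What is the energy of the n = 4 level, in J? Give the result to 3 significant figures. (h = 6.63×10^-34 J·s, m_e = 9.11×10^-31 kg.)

For an infinite well E_n = n²h²/(8m_eL²), so E_1 = h²/(8m_eL²) = (6.63×10^-34)²/(8·9.11×10^-31·(1.63×10^-10 m)²) = 2.270×10^-18 J.
Then E_4 = 4²·E_1 = 16·2.270×10^-18 J = 3.63×10^-17 J.

E_4 = 3.63×10^-17 J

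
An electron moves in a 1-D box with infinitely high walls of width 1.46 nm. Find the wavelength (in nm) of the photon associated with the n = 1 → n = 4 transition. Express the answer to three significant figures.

E_1 = h²/(8m_eL²) = 2.826×10^-20 J, so ΔE = (4² − 1²)E_1 = 4.239×10^-19 J.
λ = hc/ΔE = (6.626×10^-34·2.998×10^8)/4.239×10^-19 = 4.69×10^-7 m = 469 nm.

λ = 469 nm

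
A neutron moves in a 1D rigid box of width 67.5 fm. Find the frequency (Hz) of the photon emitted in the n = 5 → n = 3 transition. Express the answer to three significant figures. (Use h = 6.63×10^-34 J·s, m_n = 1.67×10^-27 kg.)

f = 1.74×10^20 Hz

E_1 = h²/(8m_nL²) = 7.221×10^-15 J and ΔE = (5² − 3²)E_1 = 1.155×10^-13 J.
f = ΔE/h = 1.155×10^-13/6.63×10^-34 = 1.74×10^20 Hz.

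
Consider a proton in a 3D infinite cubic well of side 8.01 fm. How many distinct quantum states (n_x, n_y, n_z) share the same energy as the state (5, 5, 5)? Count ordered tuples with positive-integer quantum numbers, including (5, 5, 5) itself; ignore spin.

The level has n_x² + n_y² + n_z² = 75. The ordered positive-integer solutions are (1, 5, 7), (1, 7, 5), (5, 1, 7), (5, 5, 5), (5, 7, 1), (7, 1, 5), (7, 5, 1).
That gives 7 states.

degeneracy = 7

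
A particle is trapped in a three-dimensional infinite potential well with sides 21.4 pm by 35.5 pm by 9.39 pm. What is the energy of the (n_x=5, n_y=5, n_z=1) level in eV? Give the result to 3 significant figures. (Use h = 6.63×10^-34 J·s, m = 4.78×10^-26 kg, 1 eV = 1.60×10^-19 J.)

For a 3D rectangular well E = (h²/8m)·Σ n_i²/L_i² = (6.63×10^-34)²/(8·4.78×10^-26) · [5²/(21.4 pm)² + 5²/(35.5 pm)² + 1²/(9.39 pm)²].
Evaluating gives E = 9.859×10^-20 J = 0.616 eV.

E = 0.616 eV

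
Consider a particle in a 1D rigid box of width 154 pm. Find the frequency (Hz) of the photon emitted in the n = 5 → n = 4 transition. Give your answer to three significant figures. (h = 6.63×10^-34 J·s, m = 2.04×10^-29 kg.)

f = 1.54×10^15 Hz

E_1 = h²/(8mL²) = 1.136×10^-19 J and ΔE = (5² − 4²)E_1 = 1.022×10^-18 J.
f = ΔE/h = 1.022×10^-18/6.63×10^-34 = 1.54×10^15 Hz.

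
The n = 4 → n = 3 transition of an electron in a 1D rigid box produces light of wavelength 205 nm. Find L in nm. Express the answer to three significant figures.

L = 0.660 nm

The photon carries ΔE = hc/λ = 6.626×10^-34·2.998×10^8/2.05×10^-7 m = 9.690×10^-19 J.
Since ΔE = (4² − 3²)E_1, E_1 = 1.384×10^-19 J, and L = h/√(8m_eE_1) = 6.60×10^-10 m = 0.660 nm.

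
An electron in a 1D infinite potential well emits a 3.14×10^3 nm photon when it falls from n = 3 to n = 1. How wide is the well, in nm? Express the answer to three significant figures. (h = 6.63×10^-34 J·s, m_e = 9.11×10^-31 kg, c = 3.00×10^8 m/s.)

L = 2.76 nm

The photon carries ΔE = hc/λ = 6.63×10^-34·3.00×10^8/3.14×10^-6 m = 6.334×10^-20 J.
Since ΔE = (3² − 1²)E_1, E_1 = 7.918×10^-21 J, and L = h/√(8m_eE_1) = 2.76×10^-9 m = 2.76 nm.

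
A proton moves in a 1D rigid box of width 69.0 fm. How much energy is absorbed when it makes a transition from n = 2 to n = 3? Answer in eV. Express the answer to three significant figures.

E_1 = h²/(8m_pL²) = 6.890×10^-15 J.
|ΔE| = |2² − 3²|·E_1 = 5·6.890×10^-15 J = 3.445×10^-14 J = 2.15×10^5 eV.

|ΔE| = 2.15×10^5 eV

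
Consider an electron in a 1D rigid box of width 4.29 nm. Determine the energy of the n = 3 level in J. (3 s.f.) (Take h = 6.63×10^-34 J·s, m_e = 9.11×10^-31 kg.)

E_3 = 2.95×10^-20 J

For an infinite well E_n = n²h²/(8m_eL²), so E_1 = h²/(8m_eL²) = (6.63×10^-34)²/(8·9.11×10^-31·(4.29×10^-9 m)²) = 3.277×10^-21 J.
Then E_3 = 3²·E_1 = 9·3.277×10^-21 J = 2.95×10^-20 J.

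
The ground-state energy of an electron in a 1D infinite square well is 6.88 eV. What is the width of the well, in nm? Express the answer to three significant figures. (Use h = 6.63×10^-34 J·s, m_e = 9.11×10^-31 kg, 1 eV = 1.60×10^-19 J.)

L = 0.234 nm

From E_n = n²h²/(8m_eL²), L = n·h/√(8m_eE_n).
E_1 = 6.88 eV = 1.101×10^-18 J, so L = 1·6.63×10^-34/√(8·9.11×10^-31·1.101×10^-18) = 2.34×10^-10 m = 0.234 nm.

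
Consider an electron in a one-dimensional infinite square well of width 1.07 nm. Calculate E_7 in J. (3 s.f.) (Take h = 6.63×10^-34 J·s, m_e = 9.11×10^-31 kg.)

For an infinite well E_n = n²h²/(8m_eL²), so E_1 = h²/(8m_eL²) = (6.63×10^-34)²/(8·9.11×10^-31·(1.07×10^-9 m)²) = 5.268×10^-20 J.
Then E_7 = 7²·E_1 = 49·5.268×10^-20 J = 2.58×10^-18 J.

E_7 = 2.58×10^-18 J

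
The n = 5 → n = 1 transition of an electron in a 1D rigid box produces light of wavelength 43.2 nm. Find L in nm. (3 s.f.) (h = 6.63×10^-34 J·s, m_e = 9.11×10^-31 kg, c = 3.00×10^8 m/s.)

The photon carries ΔE = hc/λ = 6.63×10^-34·3.00×10^8/4.32×10^-8 m = 4.604×10^-18 J.
Since ΔE = (5² − 1²)E_1, E_1 = 1.918×10^-19 J, and L = h/√(8m_eE_1) = 5.61×10^-10 m = 0.561 nm.

L = 0.561 nm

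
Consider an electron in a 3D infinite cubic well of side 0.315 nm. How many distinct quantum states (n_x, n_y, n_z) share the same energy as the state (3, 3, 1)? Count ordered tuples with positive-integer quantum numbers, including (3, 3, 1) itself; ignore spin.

The level has n_x² + n_y² + n_z² = 19. The ordered positive-integer solutions are (1, 3, 3), (3, 1, 3), (3, 3, 1).
That gives 3 states.

degeneracy = 3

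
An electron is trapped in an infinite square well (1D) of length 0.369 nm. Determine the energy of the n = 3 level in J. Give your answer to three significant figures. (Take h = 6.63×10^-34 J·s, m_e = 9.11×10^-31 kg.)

E_3 = 3.99×10^-18 J

For an infinite well E_n = n²h²/(8m_eL²), so E_1 = h²/(8m_eL²) = (6.63×10^-34)²/(8·9.11×10^-31·(3.69×10^-10 m)²) = 4.430×10^-19 J.
Then E_3 = 3²·E_1 = 9·4.430×10^-19 J = 3.99×10^-18 J.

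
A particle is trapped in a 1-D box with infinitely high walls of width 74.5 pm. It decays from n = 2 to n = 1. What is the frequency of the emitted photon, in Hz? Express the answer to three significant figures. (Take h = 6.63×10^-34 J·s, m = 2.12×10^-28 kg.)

f = 2.11×10^14 Hz

E_1 = h²/(8mL²) = 4.670×10^-20 J and ΔE = (2² − 1²)E_1 = 1.401×10^-19 J.
f = ΔE/h = 1.401×10^-19/6.63×10^-34 = 2.11×10^14 Hz.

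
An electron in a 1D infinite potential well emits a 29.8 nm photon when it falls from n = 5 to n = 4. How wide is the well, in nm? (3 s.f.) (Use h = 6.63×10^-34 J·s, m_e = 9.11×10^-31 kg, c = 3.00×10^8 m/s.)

L = 0.285 nm

The photon carries ΔE = hc/λ = 6.63×10^-34·3.00×10^8/2.98×10^-8 m = 6.674×10^-18 J.
Since ΔE = (5² − 4²)E_1, E_1 = 7.416×10^-19 J, and L = h/√(8m_eE_1) = 2.85×10^-10 m = 0.285 nm.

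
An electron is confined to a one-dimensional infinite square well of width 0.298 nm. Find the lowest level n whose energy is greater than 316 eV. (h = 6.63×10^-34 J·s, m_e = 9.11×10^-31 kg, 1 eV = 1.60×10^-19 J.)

n = 9

E_1 = h²/(8m_eL²) = 6.792×10^-19 J = 4.245 eV.
Need n² > 316/4.245 = 74.44, i.e. n > 8.628.
The smallest integer satisfying this is n = 9.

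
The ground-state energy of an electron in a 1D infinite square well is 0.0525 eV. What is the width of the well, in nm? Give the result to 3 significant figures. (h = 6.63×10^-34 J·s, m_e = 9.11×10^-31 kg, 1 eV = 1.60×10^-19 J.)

L = 2.68 nm

From E_n = n²h²/(8m_eL²), L = n·h/√(8m_eE_n).
E_1 = 0.0525 eV = 8.400×10^-21 J, so L = 1·6.63×10^-34/√(8·9.11×10^-31·8.400×10^-21) = 2.68×10^-9 m = 2.68 nm.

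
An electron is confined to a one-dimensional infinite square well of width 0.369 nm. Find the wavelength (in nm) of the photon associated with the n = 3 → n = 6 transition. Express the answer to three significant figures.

λ = 16.6 nm

E_1 = h²/(8m_eL²) = 4.425×10^-19 J, so ΔE = (6² − 3²)E_1 = 1.195×10^-17 J.
λ = hc/ΔE = (6.626×10^-34·2.998×10^8)/1.195×10^-17 = 1.66×10^-8 m = 16.6 nm.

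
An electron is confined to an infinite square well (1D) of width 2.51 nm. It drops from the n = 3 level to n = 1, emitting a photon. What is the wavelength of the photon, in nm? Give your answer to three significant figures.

λ = 2.60×10^3 nm

E_1 = h²/(8m_eL²) = 9.563×10^-21 J, so ΔE = (3² − 1²)E_1 = 7.650×10^-20 J.
λ = hc/ΔE = (6.626×10^-34·2.998×10^8)/7.650×10^-20 = 2.60×10^-6 m = 2.60×10^3 nm.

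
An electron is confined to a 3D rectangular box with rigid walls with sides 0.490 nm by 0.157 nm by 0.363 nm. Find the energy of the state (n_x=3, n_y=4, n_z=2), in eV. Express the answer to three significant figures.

For a 3D rectangular well E = (h²/8m_e)·Σ n_i²/L_i² = (6.626×10^-34)²/(8·9.109×10^-31) · [3²/(0.490 nm)² + 4²/(0.157 nm)² + 2²/(0.363 nm)²].
Evaluating gives E = 4.320×10^-17 J = 270 eV.

E = 270 eV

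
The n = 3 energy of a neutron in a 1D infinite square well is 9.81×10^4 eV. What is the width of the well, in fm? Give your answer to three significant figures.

From E_n = n²h²/(8m_nL²), L = n·h/√(8m_nE_n).
E_3 = 9.81×10^4 eV = 1.572×10^-14 J, so L = 3·6.626×10^-34/√(8·1.675×10^-27·1.572×10^-14) = 1.37×10^-13 m = 137 fm.

L = 137 fm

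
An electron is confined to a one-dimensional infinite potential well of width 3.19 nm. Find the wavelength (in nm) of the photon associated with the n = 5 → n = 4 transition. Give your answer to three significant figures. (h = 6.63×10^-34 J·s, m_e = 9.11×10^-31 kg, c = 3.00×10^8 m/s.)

E_1 = h²/(8m_eL²) = 5.927×10^-21 J, so ΔE = (5² − 4²)E_1 = 5.334×10^-20 J.
λ = hc/ΔE = (6.63×10^-34·3.00×10^8)/5.334×10^-20 = 3.73×10^-6 m = 3.73×10^3 nm.

λ = 3.73×10^3 nm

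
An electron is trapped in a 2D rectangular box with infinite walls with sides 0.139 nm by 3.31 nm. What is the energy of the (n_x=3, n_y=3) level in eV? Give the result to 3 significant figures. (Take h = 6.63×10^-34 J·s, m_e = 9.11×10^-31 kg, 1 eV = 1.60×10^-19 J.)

E = 176 eV

For a 2D rectangular well E = (h²/8m_e)·Σ n_i²/L_i² = (6.63×10^-34)²/(8·9.11×10^-31) · [3²/(0.139 nm)² + 3²/(3.31 nm)²].
Evaluating gives E = 2.814×10^-17 J = 176 eV.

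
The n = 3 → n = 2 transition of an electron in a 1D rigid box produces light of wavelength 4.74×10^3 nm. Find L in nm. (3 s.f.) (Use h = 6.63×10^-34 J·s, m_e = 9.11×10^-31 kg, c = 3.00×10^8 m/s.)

The photon carries ΔE = hc/λ = 6.63×10^-34·3.00×10^8/4.74×10^-6 m = 4.196×10^-20 J.
Since ΔE = (3² − 2²)E_1, E_1 = 8.392×10^-21 J, and L = h/√(8m_eE_1) = 2.68×10^-9 m = 2.68 nm.

L = 2.68 nm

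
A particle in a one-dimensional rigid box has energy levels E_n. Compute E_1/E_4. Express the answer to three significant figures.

0.0625

E_n ∝ n², so E_1/E_4 = 1²/4² = 1/16 = 0.0625.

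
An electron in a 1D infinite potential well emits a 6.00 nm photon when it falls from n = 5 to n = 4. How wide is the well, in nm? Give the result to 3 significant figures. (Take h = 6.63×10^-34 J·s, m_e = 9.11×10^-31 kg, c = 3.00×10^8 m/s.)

L = 0.128 nm

The photon carries ΔE = hc/λ = 6.63×10^-34·3.00×10^8/6.00×10^-9 m = 3.315×10^-17 J.
Since ΔE = (5² − 4²)E_1, E_1 = 3.683×10^-18 J, and L = h/√(8m_eE_1) = 1.28×10^-10 m = 0.128 nm.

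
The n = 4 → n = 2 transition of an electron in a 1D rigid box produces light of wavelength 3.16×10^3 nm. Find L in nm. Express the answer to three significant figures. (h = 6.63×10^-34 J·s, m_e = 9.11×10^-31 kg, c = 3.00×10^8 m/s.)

The photon carries ΔE = hc/λ = 6.63×10^-34·3.00×10^8/3.16×10^-6 m = 6.294×10^-20 J.
Since ΔE = (4² − 2²)E_1, E_1 = 5.245×10^-21 J, and L = h/√(8m_eE_1) = 3.39×10^-9 m = 3.39 nm.

L = 3.39 nm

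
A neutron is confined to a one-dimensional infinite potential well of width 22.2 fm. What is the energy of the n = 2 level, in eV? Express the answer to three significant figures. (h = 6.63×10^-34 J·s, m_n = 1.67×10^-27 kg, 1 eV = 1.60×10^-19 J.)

E_2 = 1.67×10^6 eV

For an infinite well E_n = n²h²/(8m_nL²), so E_1 = h²/(8m_nL²) = (6.63×10^-34)²/(8·1.67×10^-27·(2.22×10^-14 m)²) = 6.676×10^-14 J.
Then E_2 = 2²·E_1 = 4·6.676×10^-14 J = 2.670×10^-13 J.
Converting, E_2 = 2.670×10^-13 J / (1.60×10^-19 J/eV) = 1.67×10^6 eV.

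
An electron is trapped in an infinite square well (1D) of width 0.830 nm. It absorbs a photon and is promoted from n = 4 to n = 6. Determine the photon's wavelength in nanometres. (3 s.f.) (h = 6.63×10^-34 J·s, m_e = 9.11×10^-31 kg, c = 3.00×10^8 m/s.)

E_1 = h²/(8m_eL²) = 8.755×10^-20 J, so ΔE = (6² − 4²)E_1 = 1.751×10^-18 J.
λ = hc/ΔE = (6.63×10^-34·3.00×10^8)/1.751×10^-18 = 1.14×10^-7 m = 114 nm.

λ = 114 nm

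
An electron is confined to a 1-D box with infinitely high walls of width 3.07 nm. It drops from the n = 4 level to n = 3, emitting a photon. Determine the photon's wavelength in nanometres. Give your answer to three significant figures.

λ = 4.44×10^3 nm

E_1 = h²/(8m_eL²) = 6.392×10^-21 J, so ΔE = (4² − 3²)E_1 = 4.474×10^-20 J.
λ = hc/ΔE = (6.626×10^-34·2.998×10^8)/4.474×10^-20 = 4.44×10^-6 m = 4.44×10^3 nm.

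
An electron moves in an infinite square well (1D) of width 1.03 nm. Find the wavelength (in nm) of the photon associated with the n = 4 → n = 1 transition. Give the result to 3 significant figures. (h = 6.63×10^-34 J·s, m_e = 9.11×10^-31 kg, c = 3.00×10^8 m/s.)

λ = 233 nm

E_1 = h²/(8m_eL²) = 5.685×10^-20 J, so ΔE = (4² − 1²)E_1 = 8.527×10^-19 J.
λ = hc/ΔE = (6.63×10^-34·3.00×10^8)/8.527×10^-19 = 2.33×10^-7 m = 233 nm.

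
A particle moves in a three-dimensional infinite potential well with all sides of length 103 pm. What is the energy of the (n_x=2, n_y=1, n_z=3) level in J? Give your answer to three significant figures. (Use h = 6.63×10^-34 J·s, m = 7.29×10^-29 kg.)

For a 3D rectangular well E = (h²/8m)·Σ n_i²/L_i² = (6.63×10^-34)²/(8·7.29×10^-29) · [2²/(103 pm)² + 1²/(103 pm)² + 3²/(103 pm)²].
Evaluating gives E = 9.95×10^-19 J.

E = 9.95×10^-19 J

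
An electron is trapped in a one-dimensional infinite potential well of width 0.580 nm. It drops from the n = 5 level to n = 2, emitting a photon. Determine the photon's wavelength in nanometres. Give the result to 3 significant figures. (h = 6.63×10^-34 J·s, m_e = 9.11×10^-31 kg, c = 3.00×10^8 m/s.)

E_1 = h²/(8m_eL²) = 1.793×10^-19 J, so ΔE = (5² − 2²)E_1 = 3.765×10^-18 J.
λ = hc/ΔE = (6.63×10^-34·3.00×10^8)/3.765×10^-18 = 5.28×10^-8 m = 52.8 nm.

λ = 52.8 nm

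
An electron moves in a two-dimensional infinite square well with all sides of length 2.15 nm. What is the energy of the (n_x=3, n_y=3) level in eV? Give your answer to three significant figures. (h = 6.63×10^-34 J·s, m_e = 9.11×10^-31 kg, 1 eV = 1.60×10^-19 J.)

E = 1.47 eV

For a 2D rectangular well E = (h²/8m_e)·Σ n_i²/L_i² = (6.63×10^-34)²/(8·9.11×10^-31) · [3²/(2.15 nm)² + 3²/(2.15 nm)²].
Evaluating gives E = 2.349×10^-19 J = 1.47 eV.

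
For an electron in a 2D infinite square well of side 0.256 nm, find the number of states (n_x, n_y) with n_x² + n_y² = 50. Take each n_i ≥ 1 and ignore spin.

degeneracy = 3

The level has n_x² + n_y² = 50. The ordered positive-integer solutions are (1, 7), (5, 5), (7, 1).
That gives 3 states.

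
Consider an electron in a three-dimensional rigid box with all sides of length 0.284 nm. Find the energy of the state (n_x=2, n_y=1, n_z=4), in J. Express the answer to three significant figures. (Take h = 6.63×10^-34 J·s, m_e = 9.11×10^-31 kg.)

E = 1.57×10^-17 J

For a 3D rectangular well E = (h²/8m_e)·Σ n_i²/L_i² = (6.63×10^-34)²/(8·9.11×10^-31) · [2²/(0.284 nm)² + 1²/(0.284 nm)² + 4²/(0.284 nm)²].
Evaluating gives E = 1.57×10^-17 J.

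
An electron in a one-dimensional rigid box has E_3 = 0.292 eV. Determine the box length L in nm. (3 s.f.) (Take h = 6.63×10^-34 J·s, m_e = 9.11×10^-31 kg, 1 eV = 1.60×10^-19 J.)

L = 3.41 nm

From E_n = n²h²/(8m_eL²), L = n·h/√(8m_eE_n).
E_3 = 0.292 eV = 4.672×10^-20 J, so L = 3·6.63×10^-34/√(8·9.11×10^-31·4.672×10^-20) = 3.41×10^-9 m = 3.41 nm.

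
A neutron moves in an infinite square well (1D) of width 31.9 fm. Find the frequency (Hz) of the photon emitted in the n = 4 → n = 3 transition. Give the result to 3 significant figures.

f = 3.40×10^20 Hz

E_1 = h²/(8m_nL²) = 3.220×10^-14 J and ΔE = (4² − 3²)E_1 = 2.254×10^-13 J.
f = ΔE/h = 2.254×10^-13/6.626×10^-34 = 3.40×10^20 Hz.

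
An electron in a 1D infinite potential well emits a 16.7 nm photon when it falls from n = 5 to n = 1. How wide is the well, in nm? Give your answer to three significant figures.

The photon carries ΔE = hc/λ = 6.626×10^-34·2.998×10^8/1.67×10^-8 m = 1.190×10^-17 J.
Since ΔE = (5² − 1²)E_1, E_1 = 4.958×10^-19 J, and L = h/√(8m_eE_1) = 3.49×10^-10 m = 0.349 nm.

L = 0.349 nm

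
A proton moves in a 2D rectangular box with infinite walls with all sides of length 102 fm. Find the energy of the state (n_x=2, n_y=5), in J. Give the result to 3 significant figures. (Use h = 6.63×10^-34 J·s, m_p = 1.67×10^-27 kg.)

For a 2D rectangular well E = (h²/8m_p)·Σ n_i²/L_i² = (6.63×10^-34)²/(8·1.67×10^-27) · [2²/(102 fm)² + 5²/(102 fm)²].
Evaluating gives E = 9.17×10^-14 J.

E = 9.17×10^-14 J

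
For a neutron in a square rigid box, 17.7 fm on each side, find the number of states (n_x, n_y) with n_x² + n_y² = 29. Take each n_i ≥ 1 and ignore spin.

The level has n_x² + n_y² = 29. The ordered positive-integer solutions are (2, 5), (5, 2).
That gives 2 states.

degeneracy = 2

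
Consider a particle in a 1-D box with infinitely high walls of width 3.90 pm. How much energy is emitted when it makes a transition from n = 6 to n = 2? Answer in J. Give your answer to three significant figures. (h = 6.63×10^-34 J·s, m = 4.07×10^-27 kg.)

|ΔE| = 2.84×10^-17 J

E_1 = h²/(8mL²) = 8.876×10^-19 J.
|ΔE| = |6² − 2²|·E_1 = 32·8.876×10^-19 J = 2.84×10^-17 J.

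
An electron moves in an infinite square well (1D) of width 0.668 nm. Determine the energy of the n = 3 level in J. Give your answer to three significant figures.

For an infinite well E_n = n²h²/(8m_eL²), so E_1 = h²/(8m_eL²) = (6.626×10^-34)²/(8·9.109×10^-31·(6.68×10^-10 m)²) = 1.350×10^-19 J.
Then E_3 = 3²·E_1 = 9·1.350×10^-19 J = 1.22×10^-18 J.

E_3 = 1.22×10^-18 J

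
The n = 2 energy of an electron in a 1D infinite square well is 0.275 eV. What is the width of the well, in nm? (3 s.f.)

L = 2.34 nm

From E_n = n²h²/(8m_eL²), L = n·h/√(8m_eE_n).
E_2 = 0.275 eV = 4.406×10^-20 J, so L = 2·6.626×10^-34/√(8·9.109×10^-31·4.406×10^-20) = 2.34×10^-9 m = 2.34 nm.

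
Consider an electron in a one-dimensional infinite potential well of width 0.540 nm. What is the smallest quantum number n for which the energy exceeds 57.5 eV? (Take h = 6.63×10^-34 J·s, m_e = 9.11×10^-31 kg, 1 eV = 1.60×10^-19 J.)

E_1 = h²/(8m_eL²) = 2.068×10^-19 J = 1.293 eV.
Need n² > 57.5/1.293 = 44.47, i.e. n > 6.669.
The smallest integer satisfying this is n = 7.

n = 7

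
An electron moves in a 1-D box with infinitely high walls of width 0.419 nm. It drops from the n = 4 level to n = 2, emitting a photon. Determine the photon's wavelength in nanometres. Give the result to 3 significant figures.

E_1 = h²/(8m_eL²) = 3.432×10^-19 J, so ΔE = (4² − 2²)E_1 = 4.118×10^-18 J.
λ = hc/ΔE = (6.626×10^-34·2.998×10^8)/4.118×10^-18 = 4.82×10^-8 m = 48.2 nm.

λ = 48.2 nm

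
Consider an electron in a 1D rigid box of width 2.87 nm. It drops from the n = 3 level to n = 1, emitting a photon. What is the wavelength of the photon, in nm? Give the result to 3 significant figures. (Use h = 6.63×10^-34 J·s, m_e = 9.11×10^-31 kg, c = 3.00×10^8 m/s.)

λ = 3.40×10^3 nm

E_1 = h²/(8m_eL²) = 7.322×10^-21 J, so ΔE = (3² − 1²)E_1 = 5.858×10^-20 J.
λ = hc/ΔE = (6.63×10^-34·3.00×10^8)/5.858×10^-20 = 3.40×10^-6 m = 3.40×10^3 nm.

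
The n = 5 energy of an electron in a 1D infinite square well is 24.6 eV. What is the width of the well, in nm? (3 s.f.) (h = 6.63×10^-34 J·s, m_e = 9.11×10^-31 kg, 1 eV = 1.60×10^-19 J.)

From E_n = n²h²/(8m_eL²), L = n·h/√(8m_eE_n).
E_5 = 24.6 eV = 3.936×10^-18 J, so L = 5·6.63×10^-34/√(8·9.11×10^-31·3.936×10^-18) = 6.19×10^-10 m = 0.619 nm.

L = 0.619 nm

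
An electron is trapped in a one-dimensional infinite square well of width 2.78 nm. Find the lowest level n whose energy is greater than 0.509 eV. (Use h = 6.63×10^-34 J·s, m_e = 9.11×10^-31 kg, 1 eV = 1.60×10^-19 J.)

n = 4

E_1 = h²/(8m_eL²) = 7.804×10^-21 J = 0.04878 eV.
Need n² > 0.509/0.04878 = 10.43, i.e. n > 3.230.
The smallest integer satisfying this is n = 4.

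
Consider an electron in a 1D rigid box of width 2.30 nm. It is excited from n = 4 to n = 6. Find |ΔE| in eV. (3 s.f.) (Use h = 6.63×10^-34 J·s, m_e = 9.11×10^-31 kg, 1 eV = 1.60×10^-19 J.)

E_1 = h²/(8m_eL²) = 1.140×10^-20 J.
|ΔE| = |4² − 6²|·E_1 = 20·1.140×10^-20 J = 2.280×10^-19 J = 1.43 eV.

|ΔE| = 1.43 eV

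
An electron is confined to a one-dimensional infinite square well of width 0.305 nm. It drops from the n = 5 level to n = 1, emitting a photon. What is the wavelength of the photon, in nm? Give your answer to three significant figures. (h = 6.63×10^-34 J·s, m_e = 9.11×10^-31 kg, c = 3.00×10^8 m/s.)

E_1 = h²/(8m_eL²) = 6.484×10^-19 J, so ΔE = (5² − 1²)E_1 = 1.556×10^-17 J.
λ = hc/ΔE = (6.63×10^-34·3.00×10^8)/1.556×10^-17 = 1.28×10^-8 m = 12.8 nm.

λ = 12.8 nm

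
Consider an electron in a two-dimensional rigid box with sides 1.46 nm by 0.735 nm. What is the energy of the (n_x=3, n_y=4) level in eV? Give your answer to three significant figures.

E = 12.7 eV

For a 2D rectangular well E = (h²/8m_e)·Σ n_i²/L_i² = (6.626×10^-34)²/(8·9.109×10^-31) · [3²/(1.46 nm)² + 4²/(0.735 nm)²].
Evaluating gives E = 2.039×10^-18 J = 12.7 eV.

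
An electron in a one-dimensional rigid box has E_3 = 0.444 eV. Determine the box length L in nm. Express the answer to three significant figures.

L = 2.76 nm

From E_n = n²h²/(8m_eL²), L = n·h/√(8m_eE_n).
E_3 = 0.444 eV = 7.113×10^-20 J, so L = 3·6.626×10^-34/√(8·9.109×10^-31·7.113×10^-20) = 2.76×10^-9 m = 2.76 nm.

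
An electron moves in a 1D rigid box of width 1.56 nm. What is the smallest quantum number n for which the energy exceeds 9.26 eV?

n = 8

E_1 = h²/(8m_eL²) = 2.476×10^-20 J = 0.1546 eV.
Need n² > 9.26/0.1546 = 59.90, i.e. n > 7.740.
The smallest integer satisfying this is n = 8.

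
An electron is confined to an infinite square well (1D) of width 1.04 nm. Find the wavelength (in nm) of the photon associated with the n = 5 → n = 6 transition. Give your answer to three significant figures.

E_1 = h²/(8m_eL²) = 5.570×10^-20 J, so ΔE = (6² − 5²)E_1 = 6.127×10^-19 J.
λ = hc/ΔE = (6.626×10^-34·2.998×10^8)/6.127×10^-19 = 3.24×10^-7 m = 324 nm.

λ = 324 nm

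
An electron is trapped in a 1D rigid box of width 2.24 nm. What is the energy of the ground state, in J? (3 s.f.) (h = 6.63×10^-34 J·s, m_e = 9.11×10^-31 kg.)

E_1 = 1.20×10^-20 J

For an infinite well E_n = n²h²/(8m_eL²), so E_1 = h²/(8m_eL²) = (6.63×10^-34)²/(8·9.11×10^-31·(2.24×10^-9 m)²) = 1.202×10^-20 J.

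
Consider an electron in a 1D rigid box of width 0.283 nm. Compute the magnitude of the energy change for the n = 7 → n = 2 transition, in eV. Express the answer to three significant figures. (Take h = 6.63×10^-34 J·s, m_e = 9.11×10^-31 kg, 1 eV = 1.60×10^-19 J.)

E_1 = h²/(8m_eL²) = 7.531×10^-19 J.
|ΔE| = |7² − 2²|·E_1 = 45·7.531×10^-19 J = 3.389×10^-17 J = 212 eV.

|ΔE| = 212 eV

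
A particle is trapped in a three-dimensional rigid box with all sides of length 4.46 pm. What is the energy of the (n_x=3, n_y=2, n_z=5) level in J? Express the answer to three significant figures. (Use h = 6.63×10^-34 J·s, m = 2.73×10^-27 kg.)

For a 3D rectangular well E = (h²/8m)·Σ n_i²/L_i² = (6.63×10^-34)²/(8·2.73×10^-27) · [3²/(4.46 pm)² + 2²/(4.46 pm)² + 5²/(4.46 pm)²].
Evaluating gives E = 3.84×10^-17 J.

E = 3.84×10^-17 J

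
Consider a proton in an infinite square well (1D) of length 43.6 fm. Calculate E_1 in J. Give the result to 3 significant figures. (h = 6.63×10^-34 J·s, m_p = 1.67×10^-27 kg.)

E_1 = 1.73×10^-14 J

For an infinite well E_n = n²h²/(8m_pL²), so E_1 = h²/(8m_pL²) = (6.63×10^-34)²/(8·1.67×10^-27·(4.36×10^-14 m)²) = 1.731×10^-14 J.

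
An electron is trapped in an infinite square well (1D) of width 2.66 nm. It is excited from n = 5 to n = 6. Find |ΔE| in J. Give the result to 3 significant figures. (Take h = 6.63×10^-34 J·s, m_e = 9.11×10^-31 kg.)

|ΔE| = 9.38×10^-20 J

E_1 = h²/(8m_eL²) = 8.524×10^-21 J.
|ΔE| = |5² − 6²|·E_1 = 11·8.524×10^-21 J = 9.38×10^-20 J.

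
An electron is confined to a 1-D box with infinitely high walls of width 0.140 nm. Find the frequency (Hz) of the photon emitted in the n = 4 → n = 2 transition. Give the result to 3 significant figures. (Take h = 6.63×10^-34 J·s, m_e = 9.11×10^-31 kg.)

f = 5.57×10^16 Hz

E_1 = h²/(8m_eL²) = 3.077×10^-18 J and ΔE = (4² − 2²)E_1 = 3.692×10^-17 J.
f = ΔE/h = 3.692×10^-17/6.63×10^-34 = 5.57×10^16 Hz.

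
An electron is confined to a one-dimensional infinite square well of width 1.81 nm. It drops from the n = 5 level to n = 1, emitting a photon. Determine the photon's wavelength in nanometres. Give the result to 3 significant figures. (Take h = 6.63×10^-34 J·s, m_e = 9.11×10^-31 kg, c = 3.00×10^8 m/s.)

λ = 450 nm

E_1 = h²/(8m_eL²) = 1.841×10^-20 J, so ΔE = (5² − 1²)E_1 = 4.418×10^-19 J.
λ = hc/ΔE = (6.63×10^-34·3.00×10^8)/4.418×10^-19 = 4.50×10^-7 m = 450 nm.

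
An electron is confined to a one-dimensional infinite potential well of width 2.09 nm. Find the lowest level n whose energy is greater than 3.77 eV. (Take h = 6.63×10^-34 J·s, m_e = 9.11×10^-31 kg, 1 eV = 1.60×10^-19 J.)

E_1 = h²/(8m_eL²) = 1.381×10^-20 J = 0.08631 eV.
Need n² > 3.77/0.08631 = 43.68, i.e. n > 6.609.
The smallest integer satisfying this is n = 7.

n = 7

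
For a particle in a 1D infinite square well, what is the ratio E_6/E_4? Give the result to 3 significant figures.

E_n ∝ n², so E_6/E_4 = 6²/4² = 36/16 = 2.25.

2.25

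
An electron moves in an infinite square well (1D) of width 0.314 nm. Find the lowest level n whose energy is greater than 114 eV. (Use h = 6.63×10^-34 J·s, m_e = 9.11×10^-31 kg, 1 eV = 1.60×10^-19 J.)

E_1 = h²/(8m_eL²) = 6.117×10^-19 J = 3.823 eV.
Need n² > 114/3.823 = 29.82, i.e. n > 5.461.
The smallest integer satisfying this is n = 6.

n = 6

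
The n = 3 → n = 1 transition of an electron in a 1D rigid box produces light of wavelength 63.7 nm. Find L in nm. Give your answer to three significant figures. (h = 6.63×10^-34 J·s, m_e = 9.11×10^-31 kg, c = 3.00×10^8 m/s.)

L = 0.393 nm

The photon carries ΔE = hc/λ = 6.63×10^-34·3.00×10^8/6.37×10^-8 m = 3.122×10^-18 J.
Since ΔE = (3² − 1²)E_1, E_1 = 3.903×10^-19 J, and L = h/√(8m_eE_1) = 3.93×10^-10 m = 0.393 nm.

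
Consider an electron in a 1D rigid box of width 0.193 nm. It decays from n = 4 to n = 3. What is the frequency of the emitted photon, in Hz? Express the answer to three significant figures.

E_1 = h²/(8m_eL²) = 1.617×10^-18 J and ΔE = (4² − 3²)E_1 = 1.132×10^-17 J.
f = ΔE/h = 1.132×10^-17/6.626×10^-34 = 1.71×10^16 Hz.

f = 1.71×10^16 Hz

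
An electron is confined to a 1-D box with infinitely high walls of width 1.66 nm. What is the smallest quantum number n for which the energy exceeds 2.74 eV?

n = 5

E_1 = h²/(8m_eL²) = 2.186×10^-20 J = 0.1365 eV.
Need n² > 2.74/0.1365 = 20.07, i.e. n > 4.480.
The smallest integer satisfying this is n = 5.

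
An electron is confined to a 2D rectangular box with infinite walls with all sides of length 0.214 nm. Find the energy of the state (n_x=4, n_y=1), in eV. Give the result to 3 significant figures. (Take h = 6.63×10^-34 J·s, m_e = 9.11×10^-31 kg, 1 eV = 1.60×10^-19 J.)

For a 2D rectangular well E = (h²/8m_e)·Σ n_i²/L_i² = (6.63×10^-34)²/(8·9.11×10^-31) · [4²/(0.214 nm)² + 1²/(0.214 nm)²].
Evaluating gives E = 2.239×10^-17 J = 140 eV.

E = 140 eV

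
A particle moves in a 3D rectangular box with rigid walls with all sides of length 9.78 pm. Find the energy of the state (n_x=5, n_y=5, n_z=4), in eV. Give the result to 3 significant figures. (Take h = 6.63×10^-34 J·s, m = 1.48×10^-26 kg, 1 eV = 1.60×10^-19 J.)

For a 3D rectangular well E = (h²/8m)·Σ n_i²/L_i² = (6.63×10^-34)²/(8·1.48×10^-26) · [5²/(9.78 pm)² + 5²/(9.78 pm)² + 4²/(9.78 pm)²].
Evaluating gives E = 2.562×10^-18 J = 16.0 eV.

E = 16.0 eV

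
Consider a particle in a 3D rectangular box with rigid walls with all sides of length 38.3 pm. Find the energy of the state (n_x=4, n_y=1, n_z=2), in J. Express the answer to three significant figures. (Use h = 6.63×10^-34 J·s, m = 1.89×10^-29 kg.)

For a 3D rectangular well E = (h²/8m)·Σ n_i²/L_i² = (6.63×10^-34)²/(8·1.89×10^-29) · [4²/(38.3 pm)² + 1²/(38.3 pm)² + 2²/(38.3 pm)²].
Evaluating gives E = 4.16×10^-17 J.

E = 4.16×10^-17 J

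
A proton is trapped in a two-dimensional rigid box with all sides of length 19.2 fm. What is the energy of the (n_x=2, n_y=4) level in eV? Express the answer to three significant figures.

E = 1.11×10^7 eV

For a 2D rectangular well E = (h²/8m_p)·Σ n_i²/L_i² = (6.626×10^-34)²/(8·1.673×10^-27) · [2²/(19.2 fm)² + 4²/(19.2 fm)²].
Evaluating gives E = 1.780×10^-12 J = 1.11×10^7 eV.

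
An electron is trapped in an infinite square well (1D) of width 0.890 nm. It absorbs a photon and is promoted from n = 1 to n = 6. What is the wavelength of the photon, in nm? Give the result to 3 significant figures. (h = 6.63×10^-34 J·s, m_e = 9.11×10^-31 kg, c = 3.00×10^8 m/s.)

E_1 = h²/(8m_eL²) = 7.614×10^-20 J, so ΔE = (6² − 1²)E_1 = 2.665×10^-18 J.
λ = hc/ΔE = (6.63×10^-34·3.00×10^8)/2.665×10^-18 = 7.46×10^-8 m = 74.6 nm.

λ = 74.6 nm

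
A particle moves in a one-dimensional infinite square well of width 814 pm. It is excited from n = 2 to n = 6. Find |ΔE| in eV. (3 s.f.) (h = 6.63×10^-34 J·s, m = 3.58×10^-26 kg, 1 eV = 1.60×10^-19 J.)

E_1 = h²/(8mL²) = 2.316×10^-24 J.
|ΔE| = |2² − 6²|·E_1 = 32·2.316×10^-24 J = 7.411×10^-23 J = 4.63×10^-4 eV.

|ΔE| = 4.63×10^-4 eV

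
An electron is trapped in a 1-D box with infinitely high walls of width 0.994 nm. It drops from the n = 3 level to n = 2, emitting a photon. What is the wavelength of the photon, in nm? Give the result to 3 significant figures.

E_1 = h²/(8m_eL²) = 6.098×10^-20 J, so ΔE = (3² − 2²)E_1 = 3.049×10^-19 J.
λ = hc/ΔE = (6.626×10^-34·2.998×10^8)/3.049×10^-19 = 6.52×10^-7 m = 652 nm.

λ = 652 nm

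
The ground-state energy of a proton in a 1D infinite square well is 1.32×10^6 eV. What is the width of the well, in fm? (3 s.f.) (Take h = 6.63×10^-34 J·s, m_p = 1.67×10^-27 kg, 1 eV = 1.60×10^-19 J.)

From E_n = n²h²/(8m_pL²), L = n·h/√(8m_pE_n).
E_1 = 1.32×10^6 eV = 2.112×10^-13 J, so L = 1·6.63×10^-34/√(8·1.67×10^-27·2.112×10^-13) = 1.25×10^-14 m = 12.5 fm.

L = 12.5 fm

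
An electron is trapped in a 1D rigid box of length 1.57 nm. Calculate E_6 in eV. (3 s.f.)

E_6 = 5.49 eV

For an infinite well E_n = n²h²/(8m_eL²), so E_1 = h²/(8m_eL²) = (6.626×10^-34)²/(8·9.109×10^-31·(1.57×10^-9 m)²) = 2.444×10^-20 J.
Then E_6 = 6²·E_1 = 36·2.444×10^-20 J = 8.798×10^-19 J.
Converting, E_6 = 8.798×10^-19 J / (1.602×10^-19 J/eV) = 5.49 eV.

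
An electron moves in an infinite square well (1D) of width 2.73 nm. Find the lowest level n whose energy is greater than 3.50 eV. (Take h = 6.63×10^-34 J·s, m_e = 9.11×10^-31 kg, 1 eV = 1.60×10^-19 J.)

n = 9

E_1 = h²/(8m_eL²) = 8.093×10^-21 J = 0.05058 eV.
Need n² > 3.50/0.05058 = 69.20, i.e. n > 8.319.
The smallest integer satisfying this is n = 9.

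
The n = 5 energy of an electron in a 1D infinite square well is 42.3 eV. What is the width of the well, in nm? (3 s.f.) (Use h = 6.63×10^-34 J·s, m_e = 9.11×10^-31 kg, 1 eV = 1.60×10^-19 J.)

From E_n = n²h²/(8m_eL²), L = n·h/√(8m_eE_n).
E_5 = 42.3 eV = 6.768×10^-18 J, so L = 5·6.63×10^-34/√(8·9.11×10^-31·6.768×10^-18) = 4.72×10^-10 m = 0.472 nm.

L = 0.472 nm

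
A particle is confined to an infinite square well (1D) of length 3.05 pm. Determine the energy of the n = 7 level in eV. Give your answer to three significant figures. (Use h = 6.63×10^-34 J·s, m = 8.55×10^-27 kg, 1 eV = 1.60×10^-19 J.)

For an infinite well E_n = n²h²/(8mL²), so E_1 = h²/(8mL²) = (6.63×10^-34)²/(8·8.55×10^-27·(3.05×10^-12 m)²) = 6.908×10^-19 J.
Then E_7 = 7²·E_1 = 49·6.908×10^-19 J = 3.385×10^-17 J.
Converting, E_7 = 3.385×10^-17 J / (1.60×10^-19 J/eV) = 212 eV.

E_7 = 212 eV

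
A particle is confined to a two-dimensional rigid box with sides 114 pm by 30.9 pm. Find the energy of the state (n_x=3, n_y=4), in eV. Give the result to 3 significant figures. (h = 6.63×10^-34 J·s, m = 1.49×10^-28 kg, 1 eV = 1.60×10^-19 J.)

For a 2D rectangular well E = (h²/8m)·Σ n_i²/L_i² = (6.63×10^-34)²/(8·1.49×10^-28) · [3²/(114 pm)² + 4²/(30.9 pm)²].
Evaluating gives E = 6.435×10^-18 J = 40.2 eV.

E = 40.2 eV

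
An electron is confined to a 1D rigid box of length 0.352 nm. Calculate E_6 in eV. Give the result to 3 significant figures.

For an infinite well E_n = n²h²/(8m_eL²), so E_1 = h²/(8m_eL²) = (6.626×10^-34)²/(8·9.109×10^-31·(3.52×10^-10 m)²) = 4.862×10^-19 J.
Then E_6 = 6²·E_1 = 36·4.862×10^-19 J = 1.750×10^-17 J.
Converting, E_6 = 1.750×10^-17 J / (1.602×10^-19 J/eV) = 109 eV.

E_6 = 109 eV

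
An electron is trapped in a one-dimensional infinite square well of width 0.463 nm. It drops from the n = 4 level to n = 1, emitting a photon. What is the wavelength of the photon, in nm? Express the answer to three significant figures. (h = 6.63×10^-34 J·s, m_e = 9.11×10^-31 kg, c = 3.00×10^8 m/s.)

E_1 = h²/(8m_eL²) = 2.814×10^-19 J, so ΔE = (4² − 1²)E_1 = 4.221×10^-18 J.
λ = hc/ΔE = (6.63×10^-34·3.00×10^8)/4.221×10^-18 = 4.71×10^-8 m = 47.1 nm.

λ = 47.1 nm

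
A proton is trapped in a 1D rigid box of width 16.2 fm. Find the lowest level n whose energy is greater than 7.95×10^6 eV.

E_1 = h²/(8m_pL²) = 1.250×10^-13 J = 7.803×10^5 eV.
Need n² > 7.95×10^6/7.803×10^5 = 10.19, i.e. n > 3.192.
The smallest integer satisfying this is n = 4.

n = 4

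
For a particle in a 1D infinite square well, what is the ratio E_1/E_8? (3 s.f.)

E_n ∝ n², so E_1/E_8 = 1²/8² = 1/64 = 0.0156.

0.0156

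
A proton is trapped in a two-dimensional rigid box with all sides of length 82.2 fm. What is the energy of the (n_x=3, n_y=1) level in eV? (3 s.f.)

For a 2D rectangular well E = (h²/8m_p)·Σ n_i²/L_i² = (6.626×10^-34)²/(8·1.673×10^-27) · [3²/(82.2 fm)² + 1²/(82.2 fm)²].
Evaluating gives E = 4.855×10^-14 J = 3.03×10^5 eV.

E = 3.03×10^5 eV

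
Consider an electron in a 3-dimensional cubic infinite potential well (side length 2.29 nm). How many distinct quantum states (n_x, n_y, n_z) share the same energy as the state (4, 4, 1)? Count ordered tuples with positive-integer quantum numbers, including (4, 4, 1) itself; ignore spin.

degeneracy = 6

The level has n_x² + n_y² + n_z² = 33. The ordered positive-integer solutions are (1, 4, 4), (2, 2, 5), (2, 5, 2), (4, 1, 4), (4, 4, 1), (5, 2, 2).
That gives 6 states.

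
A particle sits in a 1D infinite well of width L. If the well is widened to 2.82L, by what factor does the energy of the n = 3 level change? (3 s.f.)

0.126

E_n ∝ 1/L², so the energy scales by 1/2.82² = 0.126.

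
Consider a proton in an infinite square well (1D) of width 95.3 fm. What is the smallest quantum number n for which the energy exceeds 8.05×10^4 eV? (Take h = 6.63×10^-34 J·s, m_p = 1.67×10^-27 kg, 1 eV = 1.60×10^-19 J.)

E_1 = h²/(8m_pL²) = 3.623×10^-15 J = 2.264×10^4 eV.
Need n² > 8.05×10^4/2.264×10^4 = 3.556, i.e. n > 1.886.
The smallest integer satisfying this is n = 2.

n = 2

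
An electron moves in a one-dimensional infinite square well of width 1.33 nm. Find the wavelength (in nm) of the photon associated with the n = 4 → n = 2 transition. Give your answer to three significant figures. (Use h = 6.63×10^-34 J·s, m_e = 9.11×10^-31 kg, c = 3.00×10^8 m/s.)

λ = 486 nm

E_1 = h²/(8m_eL²) = 3.410×10^-20 J, so ΔE = (4² − 2²)E_1 = 4.092×10^-19 J.
λ = hc/ΔE = (6.63×10^-34·3.00×10^8)/4.092×10^-19 = 4.86×10^-7 m = 486 nm.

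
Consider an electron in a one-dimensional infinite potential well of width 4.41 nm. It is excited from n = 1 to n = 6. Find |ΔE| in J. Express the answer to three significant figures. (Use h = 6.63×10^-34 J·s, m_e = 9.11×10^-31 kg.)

E_1 = h²/(8m_eL²) = 3.101×10^-21 J.
|ΔE| = |1² − 6²|·E_1 = 35·3.101×10^-21 J = 1.09×10^-19 J.

|ΔE| = 1.09×10^-19 J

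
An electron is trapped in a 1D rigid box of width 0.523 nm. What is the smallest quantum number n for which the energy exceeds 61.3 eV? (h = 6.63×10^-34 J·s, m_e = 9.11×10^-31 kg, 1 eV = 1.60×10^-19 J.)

n = 7

E_1 = h²/(8m_eL²) = 2.205×10^-19 J = 1.378 eV.
Need n² > 61.3/1.378 = 44.48, i.e. n > 6.669.
The smallest integer satisfying this is n = 7.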